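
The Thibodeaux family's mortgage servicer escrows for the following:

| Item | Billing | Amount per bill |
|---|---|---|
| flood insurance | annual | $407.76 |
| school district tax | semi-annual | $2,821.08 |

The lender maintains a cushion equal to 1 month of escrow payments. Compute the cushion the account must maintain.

$504.16

Flood insurance — $407.76
School district tax — $2,821.08 × 2 = $5,642.16
Total annual escrow = $407.76 + $5,642.16 = $6,049.92
Monthly escrow = $6,049.92 / 12 = $504.16
Cushion = 1 × $504.16 = $504.16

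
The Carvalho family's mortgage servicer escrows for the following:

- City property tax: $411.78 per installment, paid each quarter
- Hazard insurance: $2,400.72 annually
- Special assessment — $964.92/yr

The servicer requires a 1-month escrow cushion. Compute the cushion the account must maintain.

City property tax: $411.78 × 4 = $1,647.12
Hazard insurance: $2,400.72
Special assessment: $964.92
Total per year = $5,012.76
Monthly escrow = $5,012.76 / 12 = $417.73
Cushion = 1 × $417.73 = $417.73

$417.73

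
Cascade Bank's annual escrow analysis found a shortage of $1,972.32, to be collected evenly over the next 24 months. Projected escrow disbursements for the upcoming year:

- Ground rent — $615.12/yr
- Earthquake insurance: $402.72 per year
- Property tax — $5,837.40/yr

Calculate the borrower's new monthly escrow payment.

Ground rent = $615.12 per year
Earthquake insurance = $402.72 per year
Property tax = $5,837.40 per year
Yearly total = $6,855.24
Per month = $6,855.24 ÷ 12 = $571.27
Shortage spread = $1,972.32 / 24 = $82.18/mo
New monthly escrow = $571.27 + $82.18 = $653.45

$653.45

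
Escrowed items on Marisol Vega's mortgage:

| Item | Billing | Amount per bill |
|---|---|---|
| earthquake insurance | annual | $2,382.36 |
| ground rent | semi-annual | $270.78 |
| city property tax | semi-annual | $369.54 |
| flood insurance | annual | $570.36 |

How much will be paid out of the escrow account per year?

Earthquake insurance: $2,382.36 per year
Ground rent: $270.78 × 2 = $541.56 per year
City property tax: $369.54 × 2 = $739.08 per year
Flood insurance: $570.36 per year
Combined annual = $2,382.36 + $541.56 + $739.08 + $570.36 = $4,233.36

$4,233.36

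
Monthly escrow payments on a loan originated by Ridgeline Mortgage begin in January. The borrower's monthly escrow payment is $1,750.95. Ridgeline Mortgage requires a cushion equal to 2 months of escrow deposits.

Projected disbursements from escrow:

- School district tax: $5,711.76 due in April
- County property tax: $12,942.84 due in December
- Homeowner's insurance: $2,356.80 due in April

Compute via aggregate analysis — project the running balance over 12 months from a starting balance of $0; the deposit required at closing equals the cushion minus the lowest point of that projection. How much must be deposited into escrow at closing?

Cushion = 2 × $1,750.95 = $3,501.90
Trial balance (start $0, +$1,750.95 each month, − disbursements):
  Jan: +$1,750.95 → $1,750.95
  Feb: +$1,750.95 → $3,501.90
  Mar: +$1,750.95 → $5,252.85
  Apr: +$1,750.95 − $8,068.56 → -$1,064.76
  May: +$1,750.95 → $686.19
  Jun: +$1,750.95 → $2,437.14
  Jul: +$1,750.95 → $4,188.09
  Aug: +$1,750.95 → $5,939.04
  Sep: +$1,750.95 → $7,689.99
  Oct: +$1,750.95 → $9,440.94
  Nov: +$1,750.95 → $11,191.89
  Dec: +$1,750.95 − $12,942.84 → $0.00
Lowest trial balance = -$1,064.76 (Apr)
Initial deposit = cushion − low point = $3,501.90 − (-$1,064.76) = $4,566.66

$4,566.66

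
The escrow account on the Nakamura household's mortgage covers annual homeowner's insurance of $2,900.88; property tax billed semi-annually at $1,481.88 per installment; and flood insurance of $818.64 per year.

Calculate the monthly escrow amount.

$556.94

Homeowner's insurance: $2,900.88/yr
Property tax: $1,481.88 × 2 = $2,963.76/yr
Flood insurance: $818.64/yr
Total per year = $6,683.28
Monthly escrow = $6,683.28 ÷ 12 = $556.94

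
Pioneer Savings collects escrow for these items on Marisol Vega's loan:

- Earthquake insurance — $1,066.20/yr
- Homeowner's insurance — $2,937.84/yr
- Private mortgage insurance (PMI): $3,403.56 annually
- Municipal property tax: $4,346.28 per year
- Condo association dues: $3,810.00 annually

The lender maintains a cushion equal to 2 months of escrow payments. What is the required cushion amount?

Earthquake insurance — $1,066.20
Homeowner's insurance — $2,937.84
Private mortgage insurance (PMI) — $3,403.56
Municipal property tax — $4,346.28
Condo association dues — $3,810.00
Yearly total = $1,066.20 + $2,937.84 + $3,403.56 + $4,346.28 + $3,810.00 = $15,563.88
Per month = $15,563.88 / 12 = $1,296.99
Reserve = 2 × $1,296.99 = $2,593.98

$2,593.98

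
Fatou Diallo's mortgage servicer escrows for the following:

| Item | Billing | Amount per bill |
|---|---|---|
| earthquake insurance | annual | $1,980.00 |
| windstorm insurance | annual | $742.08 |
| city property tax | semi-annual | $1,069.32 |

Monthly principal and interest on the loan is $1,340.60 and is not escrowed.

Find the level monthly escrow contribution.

Earthquake insurance: $1,980.00/yr
Windstorm insurance: $742.08/yr
City property tax: $1,069.32 × 2 = $2,138.64/yr
Total per year = $4,860.72
Monthly escrow = $4,860.72 ÷ 12 = $405.06

$405.06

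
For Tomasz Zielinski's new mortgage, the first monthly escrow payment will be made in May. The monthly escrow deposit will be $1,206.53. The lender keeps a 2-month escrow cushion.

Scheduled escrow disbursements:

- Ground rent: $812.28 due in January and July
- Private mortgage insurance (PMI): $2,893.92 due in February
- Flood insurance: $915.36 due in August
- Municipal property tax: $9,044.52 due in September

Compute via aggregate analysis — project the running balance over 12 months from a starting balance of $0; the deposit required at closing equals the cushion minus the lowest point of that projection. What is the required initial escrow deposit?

Cushion = 2 × $1,206.53 = $2,413.06
Trial balance (start $0, +$1,206.53 each month, − disbursements):
  May: +$1,206.53 → $1,206.53
  Jun: +$1,206.53 → $2,413.06
  Jul: +$1,206.53 − $812.28 → $2,807.31
  Aug: +$1,206.53 − $915.36 → $3,098.48
  Sep: +$1,206.53 − $9,044.52 → -$4,739.51
  Oct: +$1,206.53 → -$3,532.98
  Nov: +$1,206.53 → -$2,326.45
  Dec: +$1,206.53 → -$1,119.92
  Jan: +$1,206.53 − $812.28 → -$725.67
  Feb: +$1,206.53 − $2,893.92 → -$2,413.06
  Mar: +$1,206.53 → -$1,206.53
  Apr: +$1,206.53 → $0.00
Lowest trial balance = -$4,739.51 (Sep)
Initial deposit = cushion − low point = $2,413.06 − (-$4,739.51) = $7,152.57

$7,152.57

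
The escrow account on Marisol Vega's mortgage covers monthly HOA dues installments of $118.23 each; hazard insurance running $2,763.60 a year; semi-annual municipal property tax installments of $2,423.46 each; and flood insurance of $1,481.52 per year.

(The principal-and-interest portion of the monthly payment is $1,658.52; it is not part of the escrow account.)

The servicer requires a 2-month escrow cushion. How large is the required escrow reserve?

$1,751.80

HOA dues = $118.23 × 12 = $1,418.76/yr
Hazard insurance = $2,763.60/yr
Municipal property tax = $2,423.46 × 2 = $4,846.92/yr
Flood insurance = $1,481.52/yr
Annual escrow total = $1,418.76 + $2,763.60 + $4,846.92 + $1,481.52 = $10,510.80
Monthly escrow = $10,510.80 ÷ 12 = $875.90
Required cushion = 2 × $875.90 = $1,751.80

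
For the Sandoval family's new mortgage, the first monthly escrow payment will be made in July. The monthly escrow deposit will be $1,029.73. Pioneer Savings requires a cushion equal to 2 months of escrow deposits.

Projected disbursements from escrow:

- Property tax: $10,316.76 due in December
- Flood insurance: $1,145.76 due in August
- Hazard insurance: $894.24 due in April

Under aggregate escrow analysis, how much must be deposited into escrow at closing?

$7,343.60

Cushion = 2 × $1,029.73 = $2,059.46
Trial balance (start $0, +$1,029.73 each month, − disbursements):
  Jul: +$1,029.73 → $1,029.73
  Aug: +$1,029.73 − $1,145.76 → $913.70
  Sep: +$1,029.73 → $1,943.43
  Oct: +$1,029.73 → $2,973.16
  Nov: +$1,029.73 → $4,002.89
  Dec: +$1,029.73 − $10,316.76 → -$5,284.14
  Jan: +$1,029.73 → -$4,254.41
  Feb: +$1,029.73 → -$3,224.68
  Mar: +$1,029.73 → -$2,194.95
  Apr: +$1,029.73 − $894.24 → -$2,059.46
  May: +$1,029.73 → -$1,029.73
  Jun: +$1,029.73 → $0.00
Lowest trial balance = -$5,284.14 (Dec)
Initial deposit = cushion − low point = $2,059.46 − (-$5,284.14) = $7,343.60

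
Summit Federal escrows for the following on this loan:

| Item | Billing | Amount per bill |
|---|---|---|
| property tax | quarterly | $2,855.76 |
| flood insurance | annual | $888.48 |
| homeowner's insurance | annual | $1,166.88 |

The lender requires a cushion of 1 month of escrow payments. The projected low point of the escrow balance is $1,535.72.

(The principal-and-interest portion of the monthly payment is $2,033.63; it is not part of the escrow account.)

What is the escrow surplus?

Property tax: $2,855.76 × 4 = $11,423.04/yr
Flood insurance: $888.48/yr
Homeowner's insurance: $1,166.88/yr
Total per year = $11,423.04 + $888.48 + $1,166.88 = $13,478.40
Monthly = $13,478.40 / 12 = $1,123.20
Required cushion = 1 × $1,123.20 = $1,123.20
Surplus = $1,535.72 − $1,123.20 = $412.52

$412.52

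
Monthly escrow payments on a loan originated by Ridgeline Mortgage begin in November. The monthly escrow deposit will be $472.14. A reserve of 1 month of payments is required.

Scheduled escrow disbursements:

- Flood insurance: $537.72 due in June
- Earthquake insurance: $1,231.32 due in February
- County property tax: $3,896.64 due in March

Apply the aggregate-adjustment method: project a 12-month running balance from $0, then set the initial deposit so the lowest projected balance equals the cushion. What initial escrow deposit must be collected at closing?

Cushion = 1 × $472.14 = $472.14
Trial balance (start $0, +$472.14 each month, − disbursements):
  Nov: +$472.14 → $472.14
  Dec: +$472.14 → $944.28
  Jan: +$472.14 → $1,416.42
  Feb: +$472.14 − $1,231.32 → $657.24
  Mar: +$472.14 − $3,896.64 → -$2,767.26
  Apr: +$472.14 → -$2,295.12
  May: +$472.14 → -$1,822.98
  Jun: +$472.14 − $537.72 → -$1,888.56
  Jul: +$472.14 → -$1,416.42
  Aug: +$472.14 → -$944.28
  Sep: +$472.14 → -$472.14
  Oct: +$472.14 → $0.00
Lowest trial balance = -$2,767.26 (Mar)
Initial deposit = cushion − low point = $472.14 − (-$2,767.26) = $3,239.40

$3,239.40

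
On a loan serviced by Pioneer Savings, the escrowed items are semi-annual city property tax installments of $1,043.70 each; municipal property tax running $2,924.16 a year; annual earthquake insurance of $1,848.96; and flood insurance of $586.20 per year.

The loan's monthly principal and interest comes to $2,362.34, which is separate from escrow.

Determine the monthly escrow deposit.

City property tax: $1,043.70 × 2 = $2,087.40 per year
Municipal property tax: $2,924.16 per year
Earthquake insurance: $1,848.96 per year
Flood insurance: $586.20 per year
Yearly total = $7,446.72
Monthly = $7,446.72 ÷ 12 = $620.56

$620.56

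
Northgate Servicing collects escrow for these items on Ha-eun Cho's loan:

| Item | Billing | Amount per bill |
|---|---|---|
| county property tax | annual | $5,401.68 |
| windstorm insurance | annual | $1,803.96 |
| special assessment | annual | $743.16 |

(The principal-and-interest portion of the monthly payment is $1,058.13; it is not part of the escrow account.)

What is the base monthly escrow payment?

$662.40

County property tax = $5,401.68
Windstorm insurance = $1,803.96
Special assessment = $743.16
Total annual escrow = $5,401.68 + $1,803.96 + $743.16 = $7,948.80
Base monthly escrow = $7,948.80 ÷ 12 = $662.40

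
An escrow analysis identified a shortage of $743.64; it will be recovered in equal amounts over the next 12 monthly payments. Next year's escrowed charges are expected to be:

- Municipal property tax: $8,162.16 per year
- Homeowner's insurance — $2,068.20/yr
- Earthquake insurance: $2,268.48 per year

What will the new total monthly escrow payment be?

$1,103.54

Municipal property tax: $8,162.16/yr
Homeowner's insurance: $2,068.20/yr
Earthquake insurance: $2,268.48/yr
Combined annual = $8,162.16 + $2,068.20 + $2,268.48 = $12,498.84
Per month = $12,498.84 / 12 = $1,041.57
Shortage spread = $743.64 ÷ 12 = $61.97/mo
Adjusted monthly = $1,041.57 + $61.97 = $1,103.54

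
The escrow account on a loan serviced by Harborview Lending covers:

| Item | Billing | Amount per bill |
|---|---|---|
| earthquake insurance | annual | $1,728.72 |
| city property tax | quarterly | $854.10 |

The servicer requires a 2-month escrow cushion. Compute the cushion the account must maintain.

$857.52

Earthquake insurance: $1,728.72
City property tax: $854.10 × 4 = $3,416.40
Combined annual = $1,728.72 + $3,416.40 = $5,145.12
Per month = $5,145.12 / 12 = $428.76
Required cushion = 2 × $428.76 = $857.52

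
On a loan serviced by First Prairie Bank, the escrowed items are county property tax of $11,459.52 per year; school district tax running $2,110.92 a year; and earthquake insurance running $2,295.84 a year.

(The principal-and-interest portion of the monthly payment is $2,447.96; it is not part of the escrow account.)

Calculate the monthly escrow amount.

$1,322.19

County property tax — $11,459.52 annually
School district tax — $2,110.92 annually
Earthquake insurance — $2,295.84 annually
Combined annual = $11,459.52 + $2,110.92 + $2,295.84 = $15,866.28
Monthly = $15,866.28 / 12 = $1,322.19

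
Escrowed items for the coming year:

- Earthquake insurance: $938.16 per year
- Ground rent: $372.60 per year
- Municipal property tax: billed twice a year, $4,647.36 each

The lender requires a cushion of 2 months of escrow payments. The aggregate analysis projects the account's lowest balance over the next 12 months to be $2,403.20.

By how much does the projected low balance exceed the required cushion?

$635.62

Earthquake insurance — $938.16 annually
Ground rent — $372.60 annually
Municipal property tax — $4,647.36 × 2 = $9,294.72 annually
Combined annual = $938.16 + $372.60 + $9,294.72 = $10,605.48
Monthly = $10,605.48 ÷ 12 = $883.79
Required reserve = 2 × $883.79 = $1,767.58
Excess over cushion: $2,403.20 − $1,767.58 = $635.62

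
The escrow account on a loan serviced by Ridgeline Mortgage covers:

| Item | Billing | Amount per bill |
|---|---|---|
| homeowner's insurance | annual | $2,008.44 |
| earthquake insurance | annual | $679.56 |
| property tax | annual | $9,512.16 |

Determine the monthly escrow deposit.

$1,016.68

Homeowner's insurance: $2,008.44/yr
Earthquake insurance: $679.56/yr
Property tax: $9,512.16/yr
Yearly total = $12,200.16
Base monthly escrow = $12,200.16 ÷ 12 = $1,016.68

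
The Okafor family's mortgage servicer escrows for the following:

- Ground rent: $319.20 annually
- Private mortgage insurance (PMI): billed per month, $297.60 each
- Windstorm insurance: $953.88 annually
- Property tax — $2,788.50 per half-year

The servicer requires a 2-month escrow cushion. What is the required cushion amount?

$1,736.88

Ground rent: $319.20
Private mortgage insurance (PMI): $297.60 × 12 = $3,571.20
Windstorm insurance: $953.88
Property tax: $2,788.50 × 2 = $5,577.00
Combined annual = $10,421.28
Monthly = $10,421.28 ÷ 12 = $868.44
Reserve = 2 × $868.44 = $1,736.88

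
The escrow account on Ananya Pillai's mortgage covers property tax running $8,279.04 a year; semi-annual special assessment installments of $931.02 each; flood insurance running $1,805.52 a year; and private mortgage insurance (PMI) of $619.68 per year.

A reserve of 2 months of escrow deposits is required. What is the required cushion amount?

$2,094.38

Property tax — $8,279.04
Special assessment — $931.02 × 2 = $1,862.04
Flood insurance — $1,805.52
Private mortgage insurance (PMI) — $619.68
Annual escrow total = $8,279.04 + $1,862.04 + $1,805.52 + $619.68 = $12,566.28
Monthly escrow = $12,566.28 / 12 = $1,047.19
Cushion = 2 × $1,047.19 = $2,094.38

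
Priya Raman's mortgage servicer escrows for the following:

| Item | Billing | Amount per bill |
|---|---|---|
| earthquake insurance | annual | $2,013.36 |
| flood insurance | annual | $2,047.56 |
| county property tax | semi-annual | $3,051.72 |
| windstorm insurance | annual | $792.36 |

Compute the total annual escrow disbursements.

Earthquake insurance — $2,013.36
Flood insurance — $2,047.56
County property tax — $3,051.72 × 2 = $6,103.44
Windstorm insurance — $792.36
Yearly total = $2,013.36 + $2,047.56 + $6,103.44 + $792.36 = $10,956.72

$10,956.72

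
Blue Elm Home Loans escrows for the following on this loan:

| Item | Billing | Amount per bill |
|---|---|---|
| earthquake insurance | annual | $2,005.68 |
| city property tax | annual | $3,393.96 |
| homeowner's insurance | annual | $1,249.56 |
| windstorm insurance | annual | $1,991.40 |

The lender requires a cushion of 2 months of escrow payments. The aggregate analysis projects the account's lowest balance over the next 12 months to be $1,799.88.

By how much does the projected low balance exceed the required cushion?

$359.78

Earthquake insurance = $2,005.68 per year
City property tax = $3,393.96 per year
Homeowner's insurance = $1,249.56 per year
Windstorm insurance = $1,991.40 per year
Annual escrow total = $8,640.60
Monthly = $8,640.60 / 12 = $720.05
Required reserve = 2 × $720.05 = $1,440.10
Surplus = $1,799.88 − $1,440.10 = $359.78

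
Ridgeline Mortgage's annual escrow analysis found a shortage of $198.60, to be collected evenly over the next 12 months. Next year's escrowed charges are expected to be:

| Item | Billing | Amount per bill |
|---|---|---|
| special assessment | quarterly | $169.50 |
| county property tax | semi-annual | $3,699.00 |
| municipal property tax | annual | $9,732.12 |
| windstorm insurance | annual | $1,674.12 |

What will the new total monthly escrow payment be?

Special assessment — $169.50 × 4 = $678.00 per year
County property tax — $3,699.00 × 2 = $7,398.00 per year
Municipal property tax — $9,732.12 per year
Windstorm insurance — $1,674.12 per year
Total per year = $678.00 + $7,398.00 + $9,732.12 + $1,674.12 = $19,482.24
Monthly = $19,482.24 / 12 = $1,623.52
Shortage per month = $198.60 / 12 = $16.55
New monthly escrow = $1,623.52 + $16.55 = $1,640.07

$1,640.07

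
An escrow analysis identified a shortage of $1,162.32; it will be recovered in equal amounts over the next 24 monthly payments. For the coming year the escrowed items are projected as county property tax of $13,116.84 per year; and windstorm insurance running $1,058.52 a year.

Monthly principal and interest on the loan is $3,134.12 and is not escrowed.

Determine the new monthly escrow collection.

$1,229.71

County property tax: $13,116.84/yr
Windstorm insurance: $1,058.52/yr
Total per year = $14,175.36
Per month = $14,175.36 / 12 = $1,181.28
Monthly shortage recovery: $1,162.32 / 24 = $48.43
New monthly escrow = $1,181.28 + $48.43 = $1,229.71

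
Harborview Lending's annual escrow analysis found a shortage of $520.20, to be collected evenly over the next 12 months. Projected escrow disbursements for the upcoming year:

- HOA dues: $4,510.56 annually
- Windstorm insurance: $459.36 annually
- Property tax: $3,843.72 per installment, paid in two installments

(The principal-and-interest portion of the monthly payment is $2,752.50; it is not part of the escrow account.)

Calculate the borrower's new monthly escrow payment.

HOA dues: $4,510.56 annually
Windstorm insurance: $459.36 annually
Property tax: $3,843.72 × 2 = $7,687.44 annually
Combined annual = $4,510.56 + $459.36 + $7,687.44 = $12,657.36
Monthly = $12,657.36 ÷ 12 = $1,054.78
Shortage per month = $520.20 ÷ 12 = $43.35
Adjusted monthly = $1,054.78 + $43.35 = $1,098.13

$1,098.13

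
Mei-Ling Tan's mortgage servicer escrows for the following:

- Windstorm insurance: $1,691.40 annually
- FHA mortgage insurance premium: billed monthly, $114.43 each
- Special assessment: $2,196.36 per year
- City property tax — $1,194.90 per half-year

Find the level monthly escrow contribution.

Windstorm insurance: $1,691.40
FHA mortgage insurance premium: $114.43 × 12 = $1,373.16
Special assessment: $2,196.36
City property tax: $1,194.90 × 2 = $2,389.80
Total annual escrow = $1,691.40 + $1,373.16 + $2,196.36 + $2,389.80 = $7,650.72
Base monthly escrow = $7,650.72 ÷ 12 = $637.56

$637.56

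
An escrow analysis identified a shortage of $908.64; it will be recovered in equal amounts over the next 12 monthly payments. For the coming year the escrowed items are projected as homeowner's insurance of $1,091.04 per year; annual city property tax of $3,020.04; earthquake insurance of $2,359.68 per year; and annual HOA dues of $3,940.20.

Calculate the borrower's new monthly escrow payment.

Homeowner's insurance: $1,091.04 annually
City property tax: $3,020.04 annually
Earthquake insurance: $2,359.68 annually
HOA dues: $3,940.20 annually
Annual escrow total = $1,091.04 + $3,020.04 + $2,359.68 + $3,940.20 = $10,410.96
Monthly = $10,410.96 ÷ 12 = $867.58
Monthly shortage recovery: $908.64 ÷ 12 = $75.72
New monthly escrow = $867.58 + $75.72 = $943.30

$943.30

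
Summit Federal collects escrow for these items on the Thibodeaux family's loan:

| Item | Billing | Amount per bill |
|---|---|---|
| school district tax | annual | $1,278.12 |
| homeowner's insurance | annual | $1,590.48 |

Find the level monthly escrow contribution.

School district tax — $1,278.12
Homeowner's insurance — $1,590.48
Combined annual = $1,278.12 + $1,590.48 = $2,868.60
Base monthly escrow = $2,868.60 / 12 = $239.05

$239.05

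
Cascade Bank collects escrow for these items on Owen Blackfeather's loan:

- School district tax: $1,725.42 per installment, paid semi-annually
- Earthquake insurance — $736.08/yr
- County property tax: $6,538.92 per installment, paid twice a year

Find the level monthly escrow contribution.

School district tax = $1,725.42 × 2 = $3,450.84 per year
Earthquake insurance = $736.08 per year
County property tax = $6,538.92 × 2 = $13,077.84 per year
Annual escrow total = $3,450.84 + $736.08 + $13,077.84 = $17,264.76
Per month = $17,264.76 / 12 = $1,438.73

$1,438.73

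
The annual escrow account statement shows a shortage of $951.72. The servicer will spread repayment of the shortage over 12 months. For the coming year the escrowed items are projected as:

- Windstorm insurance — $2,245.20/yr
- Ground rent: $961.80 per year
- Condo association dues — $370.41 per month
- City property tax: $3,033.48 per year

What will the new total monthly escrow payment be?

$969.76

Windstorm insurance — $2,245.20
Ground rent — $961.80
Condo association dues — $370.41 × 12 = $4,444.92
City property tax — $3,033.48
Combined annual = $2,245.20 + $961.80 + $4,444.92 + $3,033.48 = $10,685.40
Per month = $10,685.40 ÷ 12 = $890.45
Shortage spread = $951.72 / 12 = $79.31/mo
Adjusted monthly = $890.45 + $79.31 = $969.76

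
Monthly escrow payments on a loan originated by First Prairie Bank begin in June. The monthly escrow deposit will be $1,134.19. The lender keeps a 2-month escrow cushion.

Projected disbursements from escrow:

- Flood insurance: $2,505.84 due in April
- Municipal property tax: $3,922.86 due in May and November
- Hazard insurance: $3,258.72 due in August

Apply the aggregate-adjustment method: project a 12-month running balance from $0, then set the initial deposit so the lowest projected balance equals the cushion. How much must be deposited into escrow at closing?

$2,644.82

Cushion = 2 × $1,134.19 = $2,268.38
Trial balance (start $0, +$1,134.19 each month, − disbursements):
  Jun: +$1,134.19 → $1,134.19
  Jul: +$1,134.19 → $2,268.38
  Aug: +$1,134.19 − $3,258.72 → $143.85
  Sep: +$1,134.19 → $1,278.04
  Oct: +$1,134.19 → $2,412.23
  Nov: +$1,134.19 − $3,922.86 → -$376.44
  Dec: +$1,134.19 → $757.75
  Jan: +$1,134.19 → $1,891.94
  Feb: +$1,134.19 → $3,026.13
  Mar: +$1,134.19 → $4,160.32
  Apr: +$1,134.19 − $2,505.84 → $2,788.67
  May: +$1,134.19 − $3,922.86 → $0.00
Lowest trial balance = -$376.44 (Nov)
Initial deposit = cushion − low point = $2,268.38 − (-$376.44) = $2,644.82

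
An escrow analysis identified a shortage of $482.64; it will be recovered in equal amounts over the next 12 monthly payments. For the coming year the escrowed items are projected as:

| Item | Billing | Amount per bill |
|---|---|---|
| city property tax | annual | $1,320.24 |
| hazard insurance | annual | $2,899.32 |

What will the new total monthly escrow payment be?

$391.85

City property tax = $1,320.24
Hazard insurance = $2,899.32
Annual escrow total = $4,219.56
Per month = $4,219.56 ÷ 12 = $351.63
Shortage spread = $482.64 / 12 = $40.22/mo
Adjusted monthly = $351.63 + $40.22 = $391.85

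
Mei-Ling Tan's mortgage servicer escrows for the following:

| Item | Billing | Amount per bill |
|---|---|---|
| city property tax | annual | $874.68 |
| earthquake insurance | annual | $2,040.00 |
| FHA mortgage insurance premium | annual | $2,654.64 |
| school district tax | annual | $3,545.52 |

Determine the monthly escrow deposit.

$759.57

City property tax — $874.68
Earthquake insurance — $2,040.00
FHA mortgage insurance premium — $2,654.64
School district tax — $3,545.52
Total annual escrow = $874.68 + $2,040.00 + $2,654.64 + $3,545.52 = $9,114.84
Monthly escrow = $9,114.84 / 12 = $759.57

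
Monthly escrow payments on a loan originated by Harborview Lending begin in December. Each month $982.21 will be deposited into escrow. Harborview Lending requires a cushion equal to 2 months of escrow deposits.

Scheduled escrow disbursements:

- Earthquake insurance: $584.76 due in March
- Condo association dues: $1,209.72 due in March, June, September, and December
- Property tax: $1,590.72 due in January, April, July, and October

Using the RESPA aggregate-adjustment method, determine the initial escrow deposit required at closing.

Cushion = 2 × $982.21 = $1,964.42
Trial balance (start $0, +$982.21 each month, − disbursements):
  Dec: +$982.21 − $1,209.72 → -$227.51
  Jan: +$982.21 − $1,590.72 → -$836.02
  Feb: +$982.21 → $146.19
  Mar: +$982.21 − $1,794.48 → -$666.08
  Apr: +$982.21 − $1,590.72 → -$1,274.59
  May: +$982.21 → -$292.38
  Jun: +$982.21 − $1,209.72 → -$519.89
  Jul: +$982.21 − $1,590.72 → -$1,128.40
  Aug: +$982.21 → -$146.19
  Sep: +$982.21 − $1,209.72 → -$373.70
  Oct: +$982.21 − $1,590.72 → -$982.21
  Nov: +$982.21 → $0.00
Lowest trial balance = -$1,274.59 (Apr)
Initial deposit = cushion − low point = $1,964.42 − (-$1,274.59) = $3,239.01

$3,239.01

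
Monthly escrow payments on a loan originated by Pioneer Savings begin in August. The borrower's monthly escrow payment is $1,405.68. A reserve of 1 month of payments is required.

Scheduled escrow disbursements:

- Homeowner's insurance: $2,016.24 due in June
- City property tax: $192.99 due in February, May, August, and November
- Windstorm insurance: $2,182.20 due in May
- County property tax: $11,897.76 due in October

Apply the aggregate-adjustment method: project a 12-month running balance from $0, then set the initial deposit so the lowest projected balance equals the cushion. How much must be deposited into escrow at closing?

Cushion = 1 × $1,405.68 = $1,405.68
Trial balance (start $0, +$1,405.68 each month, − disbursements):
  Aug: +$1,405.68 − $192.99 → $1,212.69
  Sep: +$1,405.68 → $2,618.37
  Oct: +$1,405.68 − $11,897.76 → -$7,873.71
  Nov: +$1,405.68 − $192.99 → -$6,661.02
  Dec: +$1,405.68 → -$5,255.34
  Jan: +$1,405.68 → -$3,849.66
  Feb: +$1,405.68 − $192.99 → -$2,636.97
  Mar: +$1,405.68 → -$1,231.29
  Apr: +$1,405.68 → $174.39
  May: +$1,405.68 − $2,375.19 → -$795.12
  Jun: +$1,405.68 − $2,016.24 → -$1,405.68
  Jul: +$1,405.68 → $0.00
Lowest trial balance = -$7,873.71 (Oct)
Initial deposit = cushion − low point = $1,405.68 − (-$7,873.71) = $9,279.39

$9,279.39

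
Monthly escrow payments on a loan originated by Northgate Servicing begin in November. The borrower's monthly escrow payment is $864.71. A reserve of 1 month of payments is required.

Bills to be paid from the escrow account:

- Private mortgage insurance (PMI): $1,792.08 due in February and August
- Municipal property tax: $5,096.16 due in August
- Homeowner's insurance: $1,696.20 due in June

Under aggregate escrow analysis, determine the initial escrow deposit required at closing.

$2,594.13

Cushion = 1 × $864.71 = $864.71
Trial balance (start $0, +$864.71 each month, − disbursements):
  Nov: +$864.71 → $864.71
  Dec: +$864.71 → $1,729.42
  Jan: +$864.71 → $2,594.13
  Feb: +$864.71 − $1,792.08 → $1,666.76
  Mar: +$864.71 → $2,531.47
  Apr: +$864.71 → $3,396.18
  May: +$864.71 → $4,260.89
  Jun: +$864.71 − $1,696.20 → $3,429.40
  Jul: +$864.71 → $4,294.11
  Aug: +$864.71 − $6,888.24 → -$1,729.42
  Sep: +$864.71 → -$864.71
  Oct: +$864.71 → $0.00
Lowest trial balance = -$1,729.42 (Aug)
Initial deposit = cushion − low point = $864.71 − (-$1,729.42) = $2,594.13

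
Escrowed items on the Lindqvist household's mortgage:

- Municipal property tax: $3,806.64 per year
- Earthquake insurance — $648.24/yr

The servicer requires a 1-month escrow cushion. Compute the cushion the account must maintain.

$371.24

Municipal property tax: $3,806.64 per year
Earthquake insurance: $648.24 per year
Combined annual = $3,806.64 + $648.24 = $4,454.88
Base monthly escrow = $4,454.88 / 12 = $371.24
Required cushion = 1 × $371.24 = $371.24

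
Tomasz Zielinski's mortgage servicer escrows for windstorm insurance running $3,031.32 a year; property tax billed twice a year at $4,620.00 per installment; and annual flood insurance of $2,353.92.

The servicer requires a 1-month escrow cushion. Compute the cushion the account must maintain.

Windstorm insurance = $3,031.32/yr
Property tax = $4,620.00 × 2 = $9,240.00/yr
Flood insurance = $2,353.92/yr
Annual escrow total = $14,625.24
Monthly = $14,625.24 ÷ 12 = $1,218.77
Reserve = 1 × $1,218.77 = $1,218.77

$1,218.77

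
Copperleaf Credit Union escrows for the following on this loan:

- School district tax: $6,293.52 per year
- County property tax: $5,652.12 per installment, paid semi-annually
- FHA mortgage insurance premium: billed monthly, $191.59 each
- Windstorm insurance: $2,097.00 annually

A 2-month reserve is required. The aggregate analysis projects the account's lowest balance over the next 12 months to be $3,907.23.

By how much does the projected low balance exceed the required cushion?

$241.59

School district tax = $6,293.52
County property tax = $5,652.12 × 2 = $11,304.24
FHA mortgage insurance premium = $191.59 × 12 = $2,299.08
Windstorm insurance = $2,097.00
Annual escrow total = $6,293.52 + $11,304.24 + $2,299.08 + $2,097.00 = $21,993.84
Monthly escrow = $21,993.84 / 12 = $1,832.82
Required reserve = 2 × $1,832.82 = $3,665.64
Surplus = $3,907.23 − $3,665.64 = $241.59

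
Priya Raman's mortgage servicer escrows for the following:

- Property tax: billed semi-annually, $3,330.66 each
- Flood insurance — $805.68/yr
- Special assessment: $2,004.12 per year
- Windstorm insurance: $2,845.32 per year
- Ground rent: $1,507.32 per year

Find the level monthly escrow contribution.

$1,151.98

Property tax — $3,330.66 × 2 = $6,661.32 annually
Flood insurance — $805.68 annually
Special assessment — $2,004.12 annually
Windstorm insurance — $2,845.32 annually
Ground rent — $1,507.32 annually
Total annual escrow = $6,661.32 + $805.68 + $2,004.12 + $2,845.32 + $1,507.32 = $13,823.76
Base monthly escrow = $13,823.76 / 12 = $1,151.98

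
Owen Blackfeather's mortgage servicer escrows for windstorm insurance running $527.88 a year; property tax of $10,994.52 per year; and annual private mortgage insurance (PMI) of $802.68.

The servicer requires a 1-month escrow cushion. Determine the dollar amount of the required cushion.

$1,027.09

Windstorm insurance — $527.88
Property tax — $10,994.52
Private mortgage insurance (PMI) — $802.68
Total per year = $12,325.08
Monthly = $12,325.08 / 12 = $1,027.09
Cushion = 1 × $1,027.09 = $1,027.09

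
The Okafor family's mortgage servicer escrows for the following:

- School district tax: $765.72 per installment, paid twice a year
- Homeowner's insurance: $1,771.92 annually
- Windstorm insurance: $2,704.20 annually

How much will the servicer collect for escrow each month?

$500.63

School district tax = $765.72 × 2 = $1,531.44
Homeowner's insurance = $1,771.92
Windstorm insurance = $2,704.20
Total annual escrow = $1,531.44 + $1,771.92 + $2,704.20 = $6,007.56
Monthly = $6,007.56 ÷ 12 = $500.63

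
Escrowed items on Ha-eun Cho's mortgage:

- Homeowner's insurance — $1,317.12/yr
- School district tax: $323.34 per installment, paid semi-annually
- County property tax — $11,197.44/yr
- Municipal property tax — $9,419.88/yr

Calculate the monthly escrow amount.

$1,881.76

Homeowner's insurance = $1,317.12
School district tax = $323.34 × 2 = $646.68
County property tax = $11,197.44
Municipal property tax = $9,419.88
Combined annual = $22,581.12
Per month = $22,581.12 ÷ 12 = $1,881.76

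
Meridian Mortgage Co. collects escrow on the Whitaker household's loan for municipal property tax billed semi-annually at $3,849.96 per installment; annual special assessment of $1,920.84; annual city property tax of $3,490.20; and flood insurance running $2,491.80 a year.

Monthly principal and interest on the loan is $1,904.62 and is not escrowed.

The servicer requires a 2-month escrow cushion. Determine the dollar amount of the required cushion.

$2,600.46

Municipal property tax — $3,849.96 × 2 = $7,699.92/yr
Special assessment — $1,920.84/yr
City property tax — $3,490.20/yr
Flood insurance — $2,491.80/yr
Combined annual = $7,699.92 + $1,920.84 + $3,490.20 + $2,491.80 = $15,602.76
Monthly = $15,602.76 / 12 = $1,300.23
Reserve = 2 × $1,300.23 = $2,600.46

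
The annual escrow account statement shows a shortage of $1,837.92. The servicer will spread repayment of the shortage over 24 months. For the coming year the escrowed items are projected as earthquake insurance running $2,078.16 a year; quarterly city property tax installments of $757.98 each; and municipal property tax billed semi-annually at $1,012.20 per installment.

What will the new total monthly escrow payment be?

$671.12

Earthquake insurance = $2,078.16 annually
City property tax = $757.98 × 4 = $3,031.92 annually
Municipal property tax = $1,012.20 × 2 = $2,024.40 annually
Total per year = $7,134.48
Per month = $7,134.48 ÷ 12 = $594.54
Shortage per month = $1,837.92 ÷ 24 = $76.58
Adjusted monthly = $594.54 + $76.58 = $671.12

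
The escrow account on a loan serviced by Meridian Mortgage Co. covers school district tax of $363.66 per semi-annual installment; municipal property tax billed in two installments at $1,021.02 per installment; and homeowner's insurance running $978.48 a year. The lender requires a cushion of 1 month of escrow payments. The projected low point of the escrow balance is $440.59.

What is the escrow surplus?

School district tax = $363.66 × 2 = $727.32
Municipal property tax = $1,021.02 × 2 = $2,042.04
Homeowner's insurance = $978.48
Yearly total = $727.32 + $2,042.04 + $978.48 = $3,747.84
Base monthly escrow = $3,747.84 / 12 = $312.32
Cushion = 1 × $312.32 = $312.32
Surplus = $440.59 − $312.32 = $128.27

$128.27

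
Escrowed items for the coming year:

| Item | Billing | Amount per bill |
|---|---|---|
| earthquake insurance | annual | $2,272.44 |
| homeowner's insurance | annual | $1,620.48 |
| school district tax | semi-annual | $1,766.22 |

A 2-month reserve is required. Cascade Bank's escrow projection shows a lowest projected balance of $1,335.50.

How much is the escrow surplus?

Earthquake insurance = $2,272.44 per year
Homeowner's insurance = $1,620.48 per year
School district tax = $1,766.22 × 2 = $3,532.44 per year
Yearly total = $2,272.44 + $1,620.48 + $3,532.44 = $7,425.36
Monthly escrow = $7,425.36 / 12 = $618.78
Required reserve = 2 × $618.78 = $1,237.56
Surplus = $1,335.50 − $1,237.56 = $97.94

$97.94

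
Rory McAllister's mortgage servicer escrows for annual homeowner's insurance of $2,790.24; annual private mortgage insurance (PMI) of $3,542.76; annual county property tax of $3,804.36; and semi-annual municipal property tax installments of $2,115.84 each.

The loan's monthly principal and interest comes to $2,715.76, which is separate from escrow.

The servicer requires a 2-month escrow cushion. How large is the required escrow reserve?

Homeowner's insurance: $2,790.24 per year
Private mortgage insurance (PMI): $3,542.76 per year
County property tax: $3,804.36 per year
Municipal property tax: $2,115.84 × 2 = $4,231.68 per year
Total annual escrow = $2,790.24 + $3,542.76 + $3,804.36 + $4,231.68 = $14,369.04
Per month = $14,369.04 ÷ 12 = $1,197.42
Required cushion = 2 × $1,197.42 = $2,394.84

$2,394.84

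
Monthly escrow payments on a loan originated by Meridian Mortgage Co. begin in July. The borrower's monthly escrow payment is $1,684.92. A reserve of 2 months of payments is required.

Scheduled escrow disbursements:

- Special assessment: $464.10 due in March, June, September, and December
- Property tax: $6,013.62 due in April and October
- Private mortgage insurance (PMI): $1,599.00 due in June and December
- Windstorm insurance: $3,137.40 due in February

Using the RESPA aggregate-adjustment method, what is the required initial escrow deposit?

$4,676.58

Cushion = 2 × $1,684.92 = $3,369.84
Trial balance (start $0, +$1,684.92 each month, − disbursements):
  Jul: +$1,684.92 → $1,684.92
  Aug: +$1,684.92 → $3,369.84
  Sep: +$1,684.92 − $464.10 → $4,590.66
  Oct: +$1,684.92 − $6,013.62 → $261.96
  Nov: +$1,684.92 → $1,946.88
  Dec: +$1,684.92 − $2,063.10 → $1,568.70
  Jan: +$1,684.92 → $3,253.62
  Feb: +$1,684.92 − $3,137.40 → $1,801.14
  Mar: +$1,684.92 − $464.10 → $3,021.96
  Apr: +$1,684.92 − $6,013.62 → -$1,306.74
  May: +$1,684.92 → $378.18
  Jun: +$1,684.92 − $2,063.10 → $0.00
Lowest trial balance = -$1,306.74 (Apr)
Initial deposit = cushion − low point = $3,369.84 − (-$1,306.74) = $4,676.58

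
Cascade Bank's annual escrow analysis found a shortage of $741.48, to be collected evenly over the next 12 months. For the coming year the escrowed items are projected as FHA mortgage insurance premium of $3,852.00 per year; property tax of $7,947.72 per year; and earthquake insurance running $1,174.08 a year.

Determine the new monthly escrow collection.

$1,142.94

FHA mortgage insurance premium: $3,852.00
Property tax: $7,947.72
Earthquake insurance: $1,174.08
Total annual escrow = $3,852.00 + $7,947.72 + $1,174.08 = $12,973.80
Per month = $12,973.80 ÷ 12 = $1,081.15
Shortage spread = $741.48 ÷ 12 = $61.79/mo
New monthly escrow = $1,081.15 + $61.79 = $1,142.94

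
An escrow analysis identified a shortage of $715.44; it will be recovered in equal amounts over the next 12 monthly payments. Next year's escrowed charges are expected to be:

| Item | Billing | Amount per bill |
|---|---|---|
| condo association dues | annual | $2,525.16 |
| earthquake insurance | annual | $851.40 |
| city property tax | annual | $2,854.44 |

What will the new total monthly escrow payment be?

Condo association dues: $2,525.16
Earthquake insurance: $851.40
City property tax: $2,854.44
Combined annual = $6,231.00
Monthly = $6,231.00 / 12 = $519.25
Shortage spread = $715.44 ÷ 12 = $59.62/mo
New monthly escrow = $519.25 + $59.62 = $578.87

$578.87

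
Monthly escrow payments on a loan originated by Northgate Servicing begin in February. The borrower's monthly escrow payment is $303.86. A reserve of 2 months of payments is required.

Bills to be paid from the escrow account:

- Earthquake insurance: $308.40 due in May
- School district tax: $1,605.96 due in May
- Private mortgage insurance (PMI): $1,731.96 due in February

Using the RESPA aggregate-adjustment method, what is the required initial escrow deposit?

$3,038.60

Cushion = 2 × $303.86 = $607.72
Trial balance (start $0, +$303.86 each month, − disbursements):
  Feb: +$303.86 − $1,731.96 → -$1,428.10
  Mar: +$303.86 → -$1,124.24
  Apr: +$303.86 → -$820.38
  May: +$303.86 − $1,914.36 → -$2,430.88
  Jun: +$303.86 → -$2,127.02
  Jul: +$303.86 → -$1,823.16
  Aug: +$303.86 → -$1,519.30
  Sep: +$303.86 → -$1,215.44
  Oct: +$303.86 → -$911.58
  Nov: +$303.86 → -$607.72
  Dec: +$303.86 → -$303.86
  Jan: +$303.86 → $0.00
Lowest trial balance = -$2,430.88 (May)
Initial deposit = cushion − low point = $607.72 − (-$2,430.88) = $3,038.60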